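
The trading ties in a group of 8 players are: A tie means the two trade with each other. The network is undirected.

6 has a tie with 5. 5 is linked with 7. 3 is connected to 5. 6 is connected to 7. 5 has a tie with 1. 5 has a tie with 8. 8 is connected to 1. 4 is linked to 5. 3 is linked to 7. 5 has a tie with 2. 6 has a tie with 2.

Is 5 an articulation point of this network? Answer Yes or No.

Removing 5 leaves {1 and 8} with no path to {2, 3, 6, and 7}, so the network splits into 3 components. 5 is a cut vertex.

Yes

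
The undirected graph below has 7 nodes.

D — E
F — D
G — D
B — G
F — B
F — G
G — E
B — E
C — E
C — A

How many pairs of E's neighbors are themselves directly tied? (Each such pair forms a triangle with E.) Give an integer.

E's neighbors: B, C, D, and G.
Neighbor pairs that are themselves tied: E–B–G; E–D–G. Each forms one triangle with E, for 2 in total.

2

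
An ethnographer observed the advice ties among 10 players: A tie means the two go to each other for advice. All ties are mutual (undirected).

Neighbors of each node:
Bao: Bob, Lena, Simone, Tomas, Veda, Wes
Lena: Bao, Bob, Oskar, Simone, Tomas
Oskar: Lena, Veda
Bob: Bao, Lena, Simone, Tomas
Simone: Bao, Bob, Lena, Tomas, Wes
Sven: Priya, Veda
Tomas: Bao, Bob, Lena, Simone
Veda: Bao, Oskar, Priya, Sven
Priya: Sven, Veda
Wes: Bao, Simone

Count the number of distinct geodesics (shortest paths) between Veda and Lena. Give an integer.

2

The shortest distance is 2. The length-2 paths are: Veda–Bao–Lena; Veda–Oskar–Lena.
That gives 2 distinct shortest paths.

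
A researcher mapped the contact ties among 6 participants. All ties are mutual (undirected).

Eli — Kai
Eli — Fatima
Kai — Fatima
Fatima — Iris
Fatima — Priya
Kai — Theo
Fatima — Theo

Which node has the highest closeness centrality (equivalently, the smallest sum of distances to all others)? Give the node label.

Fatima

Farness (sum of distances to all others) for each node — Eli:8, Fatima:5, Iris:9, Kai:7, Priya:9, Theo:8.
The smallest farness is 5, for Fatima, so Fatima has the highest closeness.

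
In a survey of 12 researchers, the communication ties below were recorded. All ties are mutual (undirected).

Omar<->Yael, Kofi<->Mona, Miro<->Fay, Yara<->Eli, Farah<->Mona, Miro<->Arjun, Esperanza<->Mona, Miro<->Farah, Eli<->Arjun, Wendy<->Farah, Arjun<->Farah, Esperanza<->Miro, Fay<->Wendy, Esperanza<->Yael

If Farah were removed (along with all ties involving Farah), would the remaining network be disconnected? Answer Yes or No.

Even without Farah, every remaining node can still reach every other (the residual graph is connected), so Farah is not a cut vertex.

No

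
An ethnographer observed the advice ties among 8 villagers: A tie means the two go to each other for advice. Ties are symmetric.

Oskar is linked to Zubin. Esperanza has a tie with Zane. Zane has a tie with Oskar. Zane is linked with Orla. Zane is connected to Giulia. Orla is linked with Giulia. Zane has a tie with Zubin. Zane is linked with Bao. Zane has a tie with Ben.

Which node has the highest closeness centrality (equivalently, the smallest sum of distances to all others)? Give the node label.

Zane

Farness (sum of distances to all others) for each node — Bao:13, Ben:13, Esperanza:13, Giulia:12, Orla:12, Oskar:12, Zane:7, Zubin:12.
The smallest farness is 7, for Zane, so Zane has the highest closeness.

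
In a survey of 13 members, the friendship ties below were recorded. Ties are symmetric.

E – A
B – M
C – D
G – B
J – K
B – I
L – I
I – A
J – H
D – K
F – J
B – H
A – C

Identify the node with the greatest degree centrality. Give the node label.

Degrees — A:3, B:4, C:2, D:2, E:1, F:1, G:1, H:2, I:3, J:3, K:2, L:1, M:1.
The maximum is 4, attained only by B.

B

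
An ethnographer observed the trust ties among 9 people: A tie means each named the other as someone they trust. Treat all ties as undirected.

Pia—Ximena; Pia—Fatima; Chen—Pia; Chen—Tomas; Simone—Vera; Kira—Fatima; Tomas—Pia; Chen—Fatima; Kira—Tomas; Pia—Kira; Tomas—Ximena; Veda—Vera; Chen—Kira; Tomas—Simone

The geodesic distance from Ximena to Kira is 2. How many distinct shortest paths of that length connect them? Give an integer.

The shortest distance is 2. The length-2 paths are: Ximena–Tomas–Kira; Ximena–Pia–Kira.
That gives 2 distinct shortest paths.

2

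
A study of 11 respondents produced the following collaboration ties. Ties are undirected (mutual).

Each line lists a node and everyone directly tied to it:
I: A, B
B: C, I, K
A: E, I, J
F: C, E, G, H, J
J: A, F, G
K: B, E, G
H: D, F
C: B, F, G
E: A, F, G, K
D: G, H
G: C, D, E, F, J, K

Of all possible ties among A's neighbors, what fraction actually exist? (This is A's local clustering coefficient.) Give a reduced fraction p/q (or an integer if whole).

A's neighbors: E, I, and J (k = 3).
Possible neighbor pairs: C(3,2) = 3. Edges among them: none → e = 0.
Clustering(A) = 0/3 = 0.

0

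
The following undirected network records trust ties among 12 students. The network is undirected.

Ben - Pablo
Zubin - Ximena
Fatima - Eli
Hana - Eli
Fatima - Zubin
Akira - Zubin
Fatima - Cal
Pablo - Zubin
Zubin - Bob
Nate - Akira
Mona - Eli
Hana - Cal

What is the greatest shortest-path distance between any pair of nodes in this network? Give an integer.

Eccentricity of each node (its greatest distance to any other): Akira:4, Ben:5, Bob:4, Cal:4, Eli:4, Fatima:3, Hana:5, Mona:5, Nate:5, Pablo:4, Ximena:4, Zubin:3.
The maximum eccentricity is 5, realized for instance by the pair Nate–Hana via Nate – Akira – Zubin – Fatima – Cal – Hana. So the diameter is 5.

5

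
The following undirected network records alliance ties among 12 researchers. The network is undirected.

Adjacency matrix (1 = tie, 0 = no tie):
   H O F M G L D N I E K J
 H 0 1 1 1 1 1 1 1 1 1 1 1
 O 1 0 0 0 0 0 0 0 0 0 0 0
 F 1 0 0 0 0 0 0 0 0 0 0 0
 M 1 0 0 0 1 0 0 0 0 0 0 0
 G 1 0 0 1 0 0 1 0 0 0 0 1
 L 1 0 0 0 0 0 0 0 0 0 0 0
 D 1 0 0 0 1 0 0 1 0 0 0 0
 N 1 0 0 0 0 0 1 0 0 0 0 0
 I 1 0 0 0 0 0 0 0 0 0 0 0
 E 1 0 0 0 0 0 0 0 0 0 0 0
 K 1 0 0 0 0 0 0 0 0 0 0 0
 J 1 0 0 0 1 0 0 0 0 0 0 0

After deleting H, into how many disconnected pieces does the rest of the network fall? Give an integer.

7

Without H, the remaining ties split the others into: {O}; {F}; {D, G, J, M, N}; {L}; {I}; {E}; {K}.
That's 7 separate components.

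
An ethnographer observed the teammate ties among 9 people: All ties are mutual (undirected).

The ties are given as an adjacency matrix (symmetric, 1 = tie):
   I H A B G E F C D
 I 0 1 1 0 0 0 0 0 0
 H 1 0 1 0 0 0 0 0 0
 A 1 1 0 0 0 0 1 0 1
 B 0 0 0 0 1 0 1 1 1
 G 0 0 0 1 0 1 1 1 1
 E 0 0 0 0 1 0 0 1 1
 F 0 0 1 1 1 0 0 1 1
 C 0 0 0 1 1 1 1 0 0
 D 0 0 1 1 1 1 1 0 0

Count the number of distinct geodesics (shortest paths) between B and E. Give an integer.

3

The shortest distance is 2. The length-2 paths are: B–D–E; B–G–E; B–C–E.
That gives 3 distinct shortest paths.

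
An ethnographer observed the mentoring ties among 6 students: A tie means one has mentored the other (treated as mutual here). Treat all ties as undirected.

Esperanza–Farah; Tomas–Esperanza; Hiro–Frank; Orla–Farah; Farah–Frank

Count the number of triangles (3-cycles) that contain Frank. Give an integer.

Frank's neighbors are Farah and Hiro, but none of them are tied to each other, so no triangle contains Frank.

0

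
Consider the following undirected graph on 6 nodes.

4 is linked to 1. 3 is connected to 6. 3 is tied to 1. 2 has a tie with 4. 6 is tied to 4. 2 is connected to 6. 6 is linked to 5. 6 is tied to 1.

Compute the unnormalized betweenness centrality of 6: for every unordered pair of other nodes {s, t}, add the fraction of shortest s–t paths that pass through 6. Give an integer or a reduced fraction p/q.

6

Pairs whose geodesics pass through 6 — 4–3: 1/2; 4–5: 1; 3–2: 1; 3–5: 1; 1–2: 1/2; 1–5: 1; 2–5: 1.
All other pairs contribute 0.
Summing the contributions gives betweenness(6) = 6.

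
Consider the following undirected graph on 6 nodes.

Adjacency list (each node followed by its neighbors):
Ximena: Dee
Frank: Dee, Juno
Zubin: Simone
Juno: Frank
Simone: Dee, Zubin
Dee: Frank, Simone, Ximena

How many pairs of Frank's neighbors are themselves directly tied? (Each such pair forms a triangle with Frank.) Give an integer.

0

Frank's neighbors are Dee and Juno, but none of them are tied to each other, so no triangle contains Frank.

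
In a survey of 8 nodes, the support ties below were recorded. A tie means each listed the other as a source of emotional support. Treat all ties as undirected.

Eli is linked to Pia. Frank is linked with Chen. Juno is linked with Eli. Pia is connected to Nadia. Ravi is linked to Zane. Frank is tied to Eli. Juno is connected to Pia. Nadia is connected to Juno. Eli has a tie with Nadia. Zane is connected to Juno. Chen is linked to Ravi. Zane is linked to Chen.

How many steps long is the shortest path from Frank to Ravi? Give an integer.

2

One shortest route is Frank – Chen – Ravi, which uses 2 edges, and Frank and Ravi are not directly tied, so nothing shorter exists. So d(Frank,Ravi) = 2.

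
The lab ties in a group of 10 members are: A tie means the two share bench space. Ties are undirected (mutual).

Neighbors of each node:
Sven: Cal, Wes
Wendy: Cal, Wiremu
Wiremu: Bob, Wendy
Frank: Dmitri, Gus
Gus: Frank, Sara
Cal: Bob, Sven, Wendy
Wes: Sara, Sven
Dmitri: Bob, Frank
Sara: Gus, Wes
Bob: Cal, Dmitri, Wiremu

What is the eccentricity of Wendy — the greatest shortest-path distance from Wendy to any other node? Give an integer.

Distances from Wendy: Bob:2, Cal:1, Dmitri:3, Frank:4, Gus:5, Sara:4, Sven:2, Wes:3, Wiremu:1.
The largest is 5 (to Gus), so the eccentricity of Wendy is 5.

5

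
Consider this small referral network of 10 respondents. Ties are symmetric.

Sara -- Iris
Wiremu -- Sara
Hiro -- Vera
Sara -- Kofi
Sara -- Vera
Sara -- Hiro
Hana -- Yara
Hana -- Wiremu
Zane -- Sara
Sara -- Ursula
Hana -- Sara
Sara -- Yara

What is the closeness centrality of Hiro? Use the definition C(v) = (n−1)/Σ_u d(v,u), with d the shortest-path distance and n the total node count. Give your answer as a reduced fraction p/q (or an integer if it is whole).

9/16

Distances from Hiro: Hana:2, Iris:2, Kofi:2, Sara:1, Ursula:2, Vera:1, Wiremu:2, Yara:2, Zane:2. Sum = 16.
n = 10, so closeness = 9/16.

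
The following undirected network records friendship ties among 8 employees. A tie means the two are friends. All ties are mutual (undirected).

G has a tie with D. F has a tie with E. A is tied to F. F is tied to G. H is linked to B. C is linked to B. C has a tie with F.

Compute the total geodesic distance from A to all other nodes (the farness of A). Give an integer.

17

Distances from A: B:3, C:2, D:3, E:2, F:1, G:2, H:4.
Sum = 3 + 2 + 3 + 2 + 1 + 2 + 4 = 17.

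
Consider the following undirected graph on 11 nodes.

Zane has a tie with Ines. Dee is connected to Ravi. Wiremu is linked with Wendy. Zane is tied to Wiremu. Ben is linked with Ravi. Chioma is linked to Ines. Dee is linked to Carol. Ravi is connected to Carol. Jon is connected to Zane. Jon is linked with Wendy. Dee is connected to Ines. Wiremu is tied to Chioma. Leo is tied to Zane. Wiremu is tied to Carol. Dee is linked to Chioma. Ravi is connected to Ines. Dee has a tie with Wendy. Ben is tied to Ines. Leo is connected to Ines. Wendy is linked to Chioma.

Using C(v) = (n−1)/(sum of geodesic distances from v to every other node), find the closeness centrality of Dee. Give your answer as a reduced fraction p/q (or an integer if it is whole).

Distances from Dee: Ben:2, Carol:1, Chioma:1, Ines:1, Jon:2, Leo:2, Ravi:1, Wendy:1, Wiremu:2, Zane:2. Sum = 15.
n = 11, so closeness = 10/15 = 2/3.

2/3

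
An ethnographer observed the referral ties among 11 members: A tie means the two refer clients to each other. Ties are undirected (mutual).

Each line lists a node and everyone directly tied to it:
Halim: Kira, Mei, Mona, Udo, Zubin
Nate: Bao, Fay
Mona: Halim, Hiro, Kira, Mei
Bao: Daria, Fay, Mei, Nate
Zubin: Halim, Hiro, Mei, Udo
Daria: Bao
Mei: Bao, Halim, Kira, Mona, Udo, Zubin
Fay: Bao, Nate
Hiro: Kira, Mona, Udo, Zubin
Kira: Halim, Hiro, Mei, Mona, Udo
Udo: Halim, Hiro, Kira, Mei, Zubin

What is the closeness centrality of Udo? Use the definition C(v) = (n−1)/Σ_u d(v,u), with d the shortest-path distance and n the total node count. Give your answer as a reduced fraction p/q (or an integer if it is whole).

Distances from Udo: Bao:2, Daria:3, Fay:3, Halim:1, Hiro:1, Kira:1, Mei:1, Mona:2, Nate:3, Zubin:1. Sum = 18.
n = 11, so closeness = 10/18 = 5/9.

5/9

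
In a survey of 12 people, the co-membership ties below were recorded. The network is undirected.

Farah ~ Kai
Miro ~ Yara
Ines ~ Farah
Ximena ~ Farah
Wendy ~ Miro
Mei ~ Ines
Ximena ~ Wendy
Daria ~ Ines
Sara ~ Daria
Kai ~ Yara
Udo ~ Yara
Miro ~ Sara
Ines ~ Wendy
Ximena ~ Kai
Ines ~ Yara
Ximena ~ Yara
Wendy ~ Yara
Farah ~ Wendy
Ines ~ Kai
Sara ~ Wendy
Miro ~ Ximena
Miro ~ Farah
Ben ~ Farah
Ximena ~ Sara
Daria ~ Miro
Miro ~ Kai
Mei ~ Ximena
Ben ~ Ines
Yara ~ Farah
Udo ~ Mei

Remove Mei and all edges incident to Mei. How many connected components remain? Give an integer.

Mei's neighbors (Ines, Udo, and Ximena) remain reachable from one another through other ties, so the rest of the network stays in one piece.

1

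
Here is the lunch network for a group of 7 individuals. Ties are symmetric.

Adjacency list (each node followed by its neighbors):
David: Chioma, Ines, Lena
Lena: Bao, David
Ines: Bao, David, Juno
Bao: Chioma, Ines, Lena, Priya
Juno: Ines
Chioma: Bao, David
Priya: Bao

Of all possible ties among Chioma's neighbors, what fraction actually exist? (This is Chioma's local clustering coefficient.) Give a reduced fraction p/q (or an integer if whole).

Chioma's neighbors: Bao and David (k = 2).
Possible neighbor pairs: C(2,2) = 1. Edges among them: none → e = 0.
Clustering(Chioma) = 0/1.

0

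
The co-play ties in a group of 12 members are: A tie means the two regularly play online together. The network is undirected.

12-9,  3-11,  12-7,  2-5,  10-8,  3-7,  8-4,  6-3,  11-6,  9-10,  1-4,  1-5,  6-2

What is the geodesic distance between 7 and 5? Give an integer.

4

One shortest route is 7 – 3 – 6 – 2 – 5, which uses 4 edges, and at distance 3 from 7 we only reach {2, 10}, which does not include 5. So d(7,5) = 4.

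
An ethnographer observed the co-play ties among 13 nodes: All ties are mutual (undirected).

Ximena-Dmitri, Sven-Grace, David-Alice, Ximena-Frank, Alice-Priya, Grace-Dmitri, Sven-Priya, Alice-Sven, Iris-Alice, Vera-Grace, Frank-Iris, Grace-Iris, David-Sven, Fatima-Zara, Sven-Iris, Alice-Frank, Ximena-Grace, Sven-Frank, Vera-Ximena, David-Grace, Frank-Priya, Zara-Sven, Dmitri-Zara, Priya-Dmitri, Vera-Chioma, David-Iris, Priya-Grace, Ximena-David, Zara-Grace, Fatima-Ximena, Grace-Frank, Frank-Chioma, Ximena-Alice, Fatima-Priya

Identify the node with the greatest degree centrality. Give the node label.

Degrees — Alice:6, Chioma:2, David:5, Dmitri:4, Fatima:3, Frank:7, Grace:9, Iris:5, Priya:6, Sven:7, Vera:3, Ximena:7, Zara:4.
The maximum is 9, attained only by Grace.

Grace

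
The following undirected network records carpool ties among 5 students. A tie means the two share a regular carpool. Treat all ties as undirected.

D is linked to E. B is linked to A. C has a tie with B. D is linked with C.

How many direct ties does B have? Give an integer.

2

B is directly tied to A and C. That is 2 neighbors, so the degree of B is 2.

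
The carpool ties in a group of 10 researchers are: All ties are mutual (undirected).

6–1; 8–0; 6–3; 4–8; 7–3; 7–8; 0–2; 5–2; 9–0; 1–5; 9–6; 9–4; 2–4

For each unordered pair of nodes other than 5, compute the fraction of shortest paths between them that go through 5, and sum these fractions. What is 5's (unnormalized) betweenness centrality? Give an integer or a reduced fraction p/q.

Pairs whose geodesics pass through 5 — 4–1: 1/2; 2–1: 1; 2–6: 1/3; 2–3: 1/5; 1–8: 2/5; 1–0: 1/2.
All other pairs contribute 0.
Summing the contributions gives betweenness(5) = 44/15.

44/15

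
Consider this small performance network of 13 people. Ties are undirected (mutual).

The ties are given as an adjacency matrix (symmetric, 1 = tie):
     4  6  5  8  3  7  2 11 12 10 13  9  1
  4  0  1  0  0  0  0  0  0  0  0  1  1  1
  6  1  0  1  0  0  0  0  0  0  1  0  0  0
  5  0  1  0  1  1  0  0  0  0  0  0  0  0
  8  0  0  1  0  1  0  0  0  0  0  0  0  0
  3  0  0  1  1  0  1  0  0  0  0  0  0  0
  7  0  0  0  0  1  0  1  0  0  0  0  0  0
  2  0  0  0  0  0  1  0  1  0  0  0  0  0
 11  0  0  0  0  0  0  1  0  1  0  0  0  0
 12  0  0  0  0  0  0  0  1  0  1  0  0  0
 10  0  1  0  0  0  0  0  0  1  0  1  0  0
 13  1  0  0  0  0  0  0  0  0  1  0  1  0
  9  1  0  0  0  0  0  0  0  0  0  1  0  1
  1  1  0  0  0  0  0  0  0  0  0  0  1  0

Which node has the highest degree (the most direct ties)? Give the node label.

4

Degrees — 1:2, 2:2, 3:3, 4:4, 5:3, 6:3, 7:2, 8:2, 9:3, 10:3, 11:2, 12:2, 13:3.
The maximum is 4, attained only by 4.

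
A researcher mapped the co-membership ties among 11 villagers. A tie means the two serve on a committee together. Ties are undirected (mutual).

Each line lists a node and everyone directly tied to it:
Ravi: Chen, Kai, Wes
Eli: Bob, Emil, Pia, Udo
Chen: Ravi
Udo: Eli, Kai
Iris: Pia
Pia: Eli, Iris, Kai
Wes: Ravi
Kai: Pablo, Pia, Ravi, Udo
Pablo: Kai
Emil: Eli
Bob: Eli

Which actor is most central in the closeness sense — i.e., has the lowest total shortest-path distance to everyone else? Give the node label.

Farness (sum of distances to all others) for each node — Bob:31, Chen:32, Eli:22, Emil:31, Iris:28, Kai:18, Pablo:27, Pia:19, Ravi:23, Udo:21, Wes:32.
The smallest farness is 18, for Kai, so Kai has the highest closeness.

Kai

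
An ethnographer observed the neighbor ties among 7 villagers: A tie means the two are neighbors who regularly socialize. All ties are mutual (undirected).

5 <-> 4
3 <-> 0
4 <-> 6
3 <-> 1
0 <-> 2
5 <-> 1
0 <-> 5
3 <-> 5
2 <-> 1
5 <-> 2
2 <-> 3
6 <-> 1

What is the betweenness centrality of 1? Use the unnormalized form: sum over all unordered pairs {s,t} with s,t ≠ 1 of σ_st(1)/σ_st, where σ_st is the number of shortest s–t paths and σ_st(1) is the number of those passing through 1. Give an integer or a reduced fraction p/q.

Pairs whose geodesics pass through 1 — 6–3: 1; 6–5: 1/2; 6–2: 1; 6–0: 3/4.
All other pairs contribute 0.
Summing the contributions gives betweenness(1) = 13/4.

13/4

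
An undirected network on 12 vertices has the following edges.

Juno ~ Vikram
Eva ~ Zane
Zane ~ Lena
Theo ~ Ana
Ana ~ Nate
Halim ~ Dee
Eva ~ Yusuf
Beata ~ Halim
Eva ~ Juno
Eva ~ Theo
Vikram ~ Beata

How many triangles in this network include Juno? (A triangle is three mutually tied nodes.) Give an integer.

Juno's neighbors are Eva and Vikram, but none of them are tied to each other, so no triangle contains Juno.

0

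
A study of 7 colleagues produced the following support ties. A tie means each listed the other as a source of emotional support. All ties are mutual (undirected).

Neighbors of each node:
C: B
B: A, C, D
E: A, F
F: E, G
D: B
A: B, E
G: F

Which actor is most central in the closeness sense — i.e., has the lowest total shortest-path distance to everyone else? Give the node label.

A

Farness (sum of distances to all others) for each node — A:11, B:12, C:17, D:17, E:12, F:15, G:20.
The smallest farness is 11, for A, so A has the highest closeness.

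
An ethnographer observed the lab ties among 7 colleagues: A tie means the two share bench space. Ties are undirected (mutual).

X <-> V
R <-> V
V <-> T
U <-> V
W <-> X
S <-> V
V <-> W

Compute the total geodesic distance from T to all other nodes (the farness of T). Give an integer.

Distances from T: R:2, S:2, U:2, V:1, W:2, X:2.
Sum = 2 + 2 + 2 + 1 + 2 + 2 = 11.

11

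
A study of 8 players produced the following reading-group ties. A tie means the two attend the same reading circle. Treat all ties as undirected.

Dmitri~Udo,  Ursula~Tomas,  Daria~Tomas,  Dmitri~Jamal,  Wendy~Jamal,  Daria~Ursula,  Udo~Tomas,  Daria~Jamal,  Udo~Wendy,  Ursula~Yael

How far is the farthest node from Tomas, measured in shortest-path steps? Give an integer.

2

Distances from Tomas: Daria:1, Dmitri:2, Jamal:2, Udo:1, Ursula:1, Wendy:2, Yael:2.
The largest is 2 (to Jamal, Yael, Wendy, and Dmitri), so the eccentricity of Tomas is 2.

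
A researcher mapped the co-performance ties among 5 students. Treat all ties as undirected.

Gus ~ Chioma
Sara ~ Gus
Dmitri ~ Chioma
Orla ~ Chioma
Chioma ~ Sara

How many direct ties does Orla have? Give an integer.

Orla is directly tied to Chioma. That is 1 neighbor, so the degree of Orla is 1.

1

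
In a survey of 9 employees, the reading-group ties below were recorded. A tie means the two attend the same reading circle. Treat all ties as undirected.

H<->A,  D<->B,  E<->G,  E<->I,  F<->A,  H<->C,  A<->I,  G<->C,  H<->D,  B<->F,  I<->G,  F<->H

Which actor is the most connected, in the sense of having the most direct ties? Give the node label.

Degrees — A:3, B:2, C:2, D:2, E:2, F:3, G:3, H:4, I:3.
The maximum is 4, attained only by H.

H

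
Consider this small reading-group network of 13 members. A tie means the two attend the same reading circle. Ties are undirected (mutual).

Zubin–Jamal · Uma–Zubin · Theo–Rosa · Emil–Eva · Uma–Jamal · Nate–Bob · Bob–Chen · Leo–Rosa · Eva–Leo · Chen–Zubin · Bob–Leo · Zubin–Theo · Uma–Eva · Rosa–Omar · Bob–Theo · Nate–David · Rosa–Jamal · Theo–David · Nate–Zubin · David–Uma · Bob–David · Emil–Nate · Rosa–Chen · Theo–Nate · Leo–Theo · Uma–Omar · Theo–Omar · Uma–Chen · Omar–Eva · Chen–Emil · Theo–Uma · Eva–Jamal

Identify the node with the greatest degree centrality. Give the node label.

Theo

Degrees — Bob:5, Chen:5, David:4, Emil:3, Eva:5, Jamal:4, Leo:4, Nate:5, Omar:4, Rosa:5, Theo:8, Uma:7, Zubin:5.
The maximum is 8, attained only by Theo.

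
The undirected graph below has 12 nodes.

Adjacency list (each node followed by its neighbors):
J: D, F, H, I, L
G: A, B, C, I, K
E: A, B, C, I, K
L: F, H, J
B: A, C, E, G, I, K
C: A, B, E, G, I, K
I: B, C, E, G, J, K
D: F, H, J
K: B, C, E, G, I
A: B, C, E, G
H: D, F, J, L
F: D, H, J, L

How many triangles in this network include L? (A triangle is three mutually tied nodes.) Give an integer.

L's neighbors: F, H, and J.
Neighbor pairs that are themselves tied: L–F–H; L–F–J; L–H–J. Each forms one triangle with L, for 3 in total.

3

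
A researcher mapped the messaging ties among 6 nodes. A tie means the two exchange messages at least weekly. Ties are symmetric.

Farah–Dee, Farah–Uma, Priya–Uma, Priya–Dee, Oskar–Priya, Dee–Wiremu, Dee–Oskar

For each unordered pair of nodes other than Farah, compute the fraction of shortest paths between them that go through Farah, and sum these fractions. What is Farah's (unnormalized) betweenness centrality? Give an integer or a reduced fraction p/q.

Pairs whose geodesics pass through Farah — Dee–Uma: 1/2; Wiremu–Uma: 1/2.
All other pairs contribute 0.
Summing the contributions gives betweenness(Farah) = 1.

1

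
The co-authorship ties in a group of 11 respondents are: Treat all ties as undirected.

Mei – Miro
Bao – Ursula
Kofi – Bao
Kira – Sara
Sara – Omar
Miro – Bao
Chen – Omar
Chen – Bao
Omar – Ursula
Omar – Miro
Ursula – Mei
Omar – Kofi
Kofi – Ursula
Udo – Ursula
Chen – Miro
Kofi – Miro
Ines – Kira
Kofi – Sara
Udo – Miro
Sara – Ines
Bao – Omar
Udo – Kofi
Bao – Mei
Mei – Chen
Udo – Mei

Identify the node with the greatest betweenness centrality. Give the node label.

Unnormalized betweenness of each node: Bao:127/60, Chen:5/8, Ines:0, Kira:0, Kofi:587/60, Mei:77/60, Miro:8/3, Omar:148/15, Sara:16, Udo:33/40, Ursula:11/6.
Sara has the largest value, 16, making it the main broker — the node through which the most shortest paths run.

Sara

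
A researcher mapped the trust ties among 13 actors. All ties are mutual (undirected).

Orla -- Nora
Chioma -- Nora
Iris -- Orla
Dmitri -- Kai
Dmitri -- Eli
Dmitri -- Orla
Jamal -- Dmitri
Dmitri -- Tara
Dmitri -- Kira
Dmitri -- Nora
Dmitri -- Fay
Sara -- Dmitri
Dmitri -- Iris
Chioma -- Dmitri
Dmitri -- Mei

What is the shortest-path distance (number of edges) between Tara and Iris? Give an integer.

2

One shortest route is Tara – Dmitri – Iris, which uses 2 edges, and Tara and Iris are not directly tied, so nothing shorter exists. So d(Tara,Iris) = 2.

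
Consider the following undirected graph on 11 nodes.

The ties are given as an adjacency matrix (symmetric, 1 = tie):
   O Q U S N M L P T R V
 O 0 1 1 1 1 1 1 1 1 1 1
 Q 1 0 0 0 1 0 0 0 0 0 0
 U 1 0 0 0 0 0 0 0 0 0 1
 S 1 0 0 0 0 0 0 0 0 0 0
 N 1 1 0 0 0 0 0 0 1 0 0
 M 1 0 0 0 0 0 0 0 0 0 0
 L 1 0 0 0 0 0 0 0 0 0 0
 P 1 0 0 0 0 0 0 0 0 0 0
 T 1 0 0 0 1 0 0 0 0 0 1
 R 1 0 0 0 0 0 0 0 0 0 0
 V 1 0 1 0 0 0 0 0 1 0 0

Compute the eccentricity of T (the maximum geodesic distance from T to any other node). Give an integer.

Distances from T: L:2, M:2, N:1, O:1, P:2, Q:2, R:2, S:2, U:2, V:1.
The largest is 2 (to Q, U, S, M, L, P, and R), so the eccentricity of T is 2.

2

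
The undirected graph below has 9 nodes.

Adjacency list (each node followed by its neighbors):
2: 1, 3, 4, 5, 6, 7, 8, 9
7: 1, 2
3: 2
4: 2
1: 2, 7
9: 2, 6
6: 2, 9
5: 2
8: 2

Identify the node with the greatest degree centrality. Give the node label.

2

Degrees — 1:2, 2:8, 3:1, 4:1, 5:1, 6:2, 7:2, 8:1, 9:2.
The maximum is 8, attained only by 2.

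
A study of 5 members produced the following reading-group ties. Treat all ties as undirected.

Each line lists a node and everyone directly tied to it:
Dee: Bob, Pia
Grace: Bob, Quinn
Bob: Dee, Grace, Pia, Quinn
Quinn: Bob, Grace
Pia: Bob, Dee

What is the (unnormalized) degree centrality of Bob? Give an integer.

Bob is directly tied to Dee, Grace, Pia, and Quinn. That is 4 neighbors, so the degree of Bob is 4.

4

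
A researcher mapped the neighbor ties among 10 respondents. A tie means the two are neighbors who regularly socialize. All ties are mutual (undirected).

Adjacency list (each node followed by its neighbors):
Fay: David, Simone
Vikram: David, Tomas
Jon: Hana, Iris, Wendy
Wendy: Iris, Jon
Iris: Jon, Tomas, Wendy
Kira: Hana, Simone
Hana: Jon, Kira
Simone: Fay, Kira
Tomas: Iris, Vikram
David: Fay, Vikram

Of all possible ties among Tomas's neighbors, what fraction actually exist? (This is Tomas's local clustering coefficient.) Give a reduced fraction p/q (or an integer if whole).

0

Tomas's neighbors: Iris and Vikram (k = 2).
Possible neighbor pairs: C(2,2) = 1. Edges among them: none → e = 0.
Clustering(Tomas) = 0/1.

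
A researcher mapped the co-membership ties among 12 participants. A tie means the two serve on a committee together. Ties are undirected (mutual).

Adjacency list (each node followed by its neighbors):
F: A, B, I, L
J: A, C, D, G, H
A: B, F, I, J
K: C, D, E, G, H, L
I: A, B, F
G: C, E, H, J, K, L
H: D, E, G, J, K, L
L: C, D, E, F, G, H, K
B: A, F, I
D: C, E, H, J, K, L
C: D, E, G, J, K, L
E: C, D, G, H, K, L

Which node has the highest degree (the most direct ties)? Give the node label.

Degrees — A:4, B:3, C:6, D:6, E:6, F:4, G:6, H:6, I:3, J:5, K:6, L:7.
The maximum is 7, attained only by L.

L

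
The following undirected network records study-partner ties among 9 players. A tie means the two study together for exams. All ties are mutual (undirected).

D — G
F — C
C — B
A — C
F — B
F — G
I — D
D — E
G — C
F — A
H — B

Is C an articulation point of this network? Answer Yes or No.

Even without C, every remaining node can still reach every other (the residual graph is connected), so C is not a cut vertex.

No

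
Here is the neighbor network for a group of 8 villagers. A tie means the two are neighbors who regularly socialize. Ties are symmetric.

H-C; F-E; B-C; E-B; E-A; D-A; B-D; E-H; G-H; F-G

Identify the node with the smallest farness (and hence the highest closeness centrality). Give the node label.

Farness (sum of distances to all others) for each node — A:14, B:12, C:14, D:16, E:10, F:14, G:16, H:12.
The smallest farness is 10, for E, so E has the highest closeness.

E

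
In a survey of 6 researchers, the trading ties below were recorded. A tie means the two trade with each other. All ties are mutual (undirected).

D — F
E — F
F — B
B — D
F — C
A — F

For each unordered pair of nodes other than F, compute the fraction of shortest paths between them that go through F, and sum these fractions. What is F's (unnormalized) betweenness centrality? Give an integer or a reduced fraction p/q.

9

Pairs whose geodesics pass through F — A–B: 1; A–C: 1; A–E: 1; A–D: 1; B–C: 1; B–E: 1; C–E: 1; C–D: 1; E–D: 1.
All other pairs contribute 0.
Summing the contributions gives betweenness(F) = 9.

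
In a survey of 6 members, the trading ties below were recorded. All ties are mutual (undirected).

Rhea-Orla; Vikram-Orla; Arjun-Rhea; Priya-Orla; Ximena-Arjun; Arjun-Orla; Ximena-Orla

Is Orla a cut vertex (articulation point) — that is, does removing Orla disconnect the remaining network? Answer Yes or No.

Removing Orla leaves {Arjun, Rhea, and Ximena} with no path to {Vikram}, so the network splits into 3 components. Orla is a cut vertex.

Yes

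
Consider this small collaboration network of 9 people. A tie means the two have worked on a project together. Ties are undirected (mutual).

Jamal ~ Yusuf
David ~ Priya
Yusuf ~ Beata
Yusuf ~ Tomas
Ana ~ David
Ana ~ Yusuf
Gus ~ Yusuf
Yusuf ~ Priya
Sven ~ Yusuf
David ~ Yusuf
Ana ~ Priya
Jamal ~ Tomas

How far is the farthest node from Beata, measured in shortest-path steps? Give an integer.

Distances from Beata: Ana:2, David:2, Gus:2, Jamal:2, Priya:2, Sven:2, Tomas:2, Yusuf:1.
The largest is 2 (to Ana, David, Priya, Gus, Tomas, Sven, and Jamal), so the eccentricity of Beata is 2.

2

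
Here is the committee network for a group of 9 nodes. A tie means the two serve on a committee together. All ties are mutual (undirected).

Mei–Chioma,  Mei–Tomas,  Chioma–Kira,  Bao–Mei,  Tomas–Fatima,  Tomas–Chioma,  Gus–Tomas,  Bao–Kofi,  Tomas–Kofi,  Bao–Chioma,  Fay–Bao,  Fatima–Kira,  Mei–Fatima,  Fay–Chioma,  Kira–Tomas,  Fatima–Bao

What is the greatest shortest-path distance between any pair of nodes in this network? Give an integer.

Eccentricity of each node (its greatest distance to any other): Bao:3, Chioma:2, Fatima:2, Fay:3, Gus:3, Kira:2, Kofi:2, Mei:2, Tomas:2.
The maximum eccentricity is 3, realized for instance by the pair Bao–Gus via Bao – Mei – Tomas – Gus. So the diameter is 3.

3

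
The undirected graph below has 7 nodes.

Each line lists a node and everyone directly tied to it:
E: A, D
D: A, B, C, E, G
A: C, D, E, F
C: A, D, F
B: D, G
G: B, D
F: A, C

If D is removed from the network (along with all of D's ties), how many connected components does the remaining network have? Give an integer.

Without D, the remaining ties split the others into: {B, G}; {A, C, E, F}.
That's 2 separate components.

2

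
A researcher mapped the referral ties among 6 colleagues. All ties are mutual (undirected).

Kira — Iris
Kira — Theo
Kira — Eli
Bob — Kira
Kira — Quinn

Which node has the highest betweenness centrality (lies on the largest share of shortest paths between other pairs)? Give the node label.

Unnormalized betweenness of each node: Bob:0, Eli:0, Iris:0, Kira:10, Quinn:0, Theo:0.
Kira has the largest value, 10, making it the main broker — the node through which the most shortest paths run.

Kira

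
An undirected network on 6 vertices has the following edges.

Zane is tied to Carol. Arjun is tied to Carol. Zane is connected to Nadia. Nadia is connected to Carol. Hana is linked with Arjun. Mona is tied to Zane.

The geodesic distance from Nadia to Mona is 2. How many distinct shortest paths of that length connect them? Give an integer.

The shortest distance is 2, and the only length-2 path is Nadia–Zane–Mona. So there is exactly 1 shortest path.

1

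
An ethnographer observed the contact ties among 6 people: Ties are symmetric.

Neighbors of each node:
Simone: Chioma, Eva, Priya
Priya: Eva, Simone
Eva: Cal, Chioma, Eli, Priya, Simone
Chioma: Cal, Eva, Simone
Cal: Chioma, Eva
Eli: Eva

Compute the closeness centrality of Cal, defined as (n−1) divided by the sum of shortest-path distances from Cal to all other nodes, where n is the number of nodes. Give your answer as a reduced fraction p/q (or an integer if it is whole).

5/8

Distances from Cal: Chioma:1, Eli:2, Eva:1, Priya:2, Simone:2. Sum = 8.
n = 6, so closeness = 5/8.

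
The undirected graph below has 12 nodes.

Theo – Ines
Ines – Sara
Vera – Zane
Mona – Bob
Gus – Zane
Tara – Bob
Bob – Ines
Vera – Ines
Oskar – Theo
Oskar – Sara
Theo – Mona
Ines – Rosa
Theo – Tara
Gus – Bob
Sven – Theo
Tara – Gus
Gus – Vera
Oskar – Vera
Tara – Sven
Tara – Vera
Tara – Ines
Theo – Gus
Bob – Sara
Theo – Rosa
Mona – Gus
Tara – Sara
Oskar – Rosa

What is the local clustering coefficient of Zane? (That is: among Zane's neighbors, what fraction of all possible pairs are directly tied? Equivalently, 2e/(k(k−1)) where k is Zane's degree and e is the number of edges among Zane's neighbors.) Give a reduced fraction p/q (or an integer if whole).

1

Zane's neighbors: Gus and Vera (k = 2).
Possible neighbor pairs: C(2,2) = 1. Edges among them: Gus–Vera → e = 1.
Clustering(Zane) = 1/1.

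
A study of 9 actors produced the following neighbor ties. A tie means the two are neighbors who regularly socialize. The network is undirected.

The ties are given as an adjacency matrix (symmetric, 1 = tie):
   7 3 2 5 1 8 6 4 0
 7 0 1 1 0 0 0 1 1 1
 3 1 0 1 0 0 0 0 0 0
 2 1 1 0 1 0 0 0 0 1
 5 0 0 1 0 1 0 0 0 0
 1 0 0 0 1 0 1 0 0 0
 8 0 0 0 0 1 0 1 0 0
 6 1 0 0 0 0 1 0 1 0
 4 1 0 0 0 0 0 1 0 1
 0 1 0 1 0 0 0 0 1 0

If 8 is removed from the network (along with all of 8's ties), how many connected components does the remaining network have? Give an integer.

1

8's neighbors (1 and 6) remain reachable from one another through other ties, so the rest of the network stays in one piece.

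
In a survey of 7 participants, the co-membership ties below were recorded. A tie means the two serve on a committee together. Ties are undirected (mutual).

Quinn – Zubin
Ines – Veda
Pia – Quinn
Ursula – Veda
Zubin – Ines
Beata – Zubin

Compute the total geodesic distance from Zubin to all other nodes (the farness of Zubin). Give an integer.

10

Distances from Zubin: Beata:1, Ines:1, Pia:2, Quinn:1, Ursula:3, Veda:2.
Sum = 1 + 1 + 2 + 1 + 3 + 2 = 10.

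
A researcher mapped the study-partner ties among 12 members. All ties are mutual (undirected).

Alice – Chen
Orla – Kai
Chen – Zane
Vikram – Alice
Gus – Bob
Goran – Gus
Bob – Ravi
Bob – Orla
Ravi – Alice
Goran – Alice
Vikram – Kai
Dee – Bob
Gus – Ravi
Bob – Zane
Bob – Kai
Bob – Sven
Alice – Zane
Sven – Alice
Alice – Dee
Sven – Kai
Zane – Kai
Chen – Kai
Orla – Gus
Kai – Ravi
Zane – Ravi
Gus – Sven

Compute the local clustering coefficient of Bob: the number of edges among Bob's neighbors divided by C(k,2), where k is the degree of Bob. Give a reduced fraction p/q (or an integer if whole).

8/21

Bob's neighbors: Dee, Gus, Kai, Orla, Ravi, Sven, and Zane (k = 7).
Possible neighbor pairs: C(7,2) = 21. Edges among them: Gus–Orla, Gus–Ravi, Gus–Sven, Kai–Orla, Kai–Ravi, Kai–Sven, Kai–Zane, Ravi–Zane → e = 8.
Clustering(Bob) = 8/21.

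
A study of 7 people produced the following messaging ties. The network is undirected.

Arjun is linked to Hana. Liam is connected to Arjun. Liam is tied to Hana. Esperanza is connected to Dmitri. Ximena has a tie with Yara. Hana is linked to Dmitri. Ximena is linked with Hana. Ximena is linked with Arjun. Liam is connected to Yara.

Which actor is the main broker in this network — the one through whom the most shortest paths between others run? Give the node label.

Hana

Unnormalized betweenness of each node: Arjun:1/3, Dmitri:5, Esperanza:0, Hana:25/3, Liam:2, Ximena:2, Yara:1/3.
Hana has the largest value, 25/3, making it the main broker — the node through which the most shortest paths run.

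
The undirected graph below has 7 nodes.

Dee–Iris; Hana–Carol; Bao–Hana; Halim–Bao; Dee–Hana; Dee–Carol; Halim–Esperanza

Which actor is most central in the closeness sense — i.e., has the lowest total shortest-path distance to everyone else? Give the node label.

Hana

Farness (sum of distances to all others) for each node — Bao:11, Carol:13, Dee:12, Esperanza:19, Halim:14, Hana:10, Iris:17.
The smallest farness is 10, for Hana, so Hana has the highest closeness.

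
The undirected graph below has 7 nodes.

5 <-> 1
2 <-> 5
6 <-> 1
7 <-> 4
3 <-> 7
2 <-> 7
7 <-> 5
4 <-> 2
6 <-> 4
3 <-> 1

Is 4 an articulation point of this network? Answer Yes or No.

Even without 4, every remaining node can still reach every other (the residual graph is connected), so 4 is not a cut vertex.

No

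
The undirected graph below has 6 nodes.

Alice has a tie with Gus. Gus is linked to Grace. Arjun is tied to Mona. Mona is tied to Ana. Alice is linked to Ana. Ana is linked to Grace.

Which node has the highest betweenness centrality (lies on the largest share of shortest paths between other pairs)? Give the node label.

Unnormalized betweenness of each node: Alice:3/2, Ana:13/2, Arjun:0, Grace:3/2, Gus:1/2, Mona:4.
Ana has the largest value, 13/2, making it the main broker — the node through which the most shortest paths run.

Ana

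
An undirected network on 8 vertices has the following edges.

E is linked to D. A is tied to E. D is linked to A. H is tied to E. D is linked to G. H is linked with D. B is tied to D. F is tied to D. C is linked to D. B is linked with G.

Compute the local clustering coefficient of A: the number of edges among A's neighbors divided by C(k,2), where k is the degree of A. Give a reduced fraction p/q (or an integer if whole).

1

A's neighbors: D and E (k = 2).
Possible neighbor pairs: C(2,2) = 1. Edges among them: D–E → e = 1.
Clustering(A) = 1/1.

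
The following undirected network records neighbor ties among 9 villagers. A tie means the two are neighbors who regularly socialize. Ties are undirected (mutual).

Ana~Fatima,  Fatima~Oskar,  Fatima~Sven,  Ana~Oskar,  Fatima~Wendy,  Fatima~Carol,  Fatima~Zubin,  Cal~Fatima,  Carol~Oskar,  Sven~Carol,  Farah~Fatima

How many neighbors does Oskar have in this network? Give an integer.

Oskar is directly tied to Ana, Carol, and Fatima. That is 3 neighbors, so the degree of Oskar is 3.

3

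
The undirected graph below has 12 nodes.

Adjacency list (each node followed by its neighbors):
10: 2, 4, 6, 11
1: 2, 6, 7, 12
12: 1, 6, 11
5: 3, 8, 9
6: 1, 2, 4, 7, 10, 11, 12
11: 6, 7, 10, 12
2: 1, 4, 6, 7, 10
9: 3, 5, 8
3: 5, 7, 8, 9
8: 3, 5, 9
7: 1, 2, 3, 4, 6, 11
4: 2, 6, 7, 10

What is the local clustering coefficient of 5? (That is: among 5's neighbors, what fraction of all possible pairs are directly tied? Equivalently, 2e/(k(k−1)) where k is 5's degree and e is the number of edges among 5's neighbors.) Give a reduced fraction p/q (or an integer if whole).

1

5's neighbors: 3, 8, and 9 (k = 3).
Possible neighbor pairs: C(3,2) = 3. Edges among them: 3–8, 3–9, 8–9 → e = 3.
Clustering(5) = 3/3 = 1.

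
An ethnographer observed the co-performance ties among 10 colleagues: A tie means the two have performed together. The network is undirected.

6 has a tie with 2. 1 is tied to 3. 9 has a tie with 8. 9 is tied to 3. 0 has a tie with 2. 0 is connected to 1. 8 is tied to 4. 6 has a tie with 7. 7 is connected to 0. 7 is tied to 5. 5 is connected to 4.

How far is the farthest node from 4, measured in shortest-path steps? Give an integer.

4

Distances from 4: 0:3, 1:4, 2:4, 3:3, 5:1, 6:3, 7:2, 8:1, 9:2.
The largest is 4 (to 1 and 2), so the eccentricity of 4 is 4.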